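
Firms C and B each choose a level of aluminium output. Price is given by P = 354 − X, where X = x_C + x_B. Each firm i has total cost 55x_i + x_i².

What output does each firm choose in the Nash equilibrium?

Firm C's profit: π = x_C(354 − (x_C + x_B)) − 55x_C − x_C².
∂π/∂x_C = 299 − 4x_C − x_B = 0, so x_C = 74.75 − 0.25x_B.
Setting x_C = x_B in the reaction function: x_C = 74.75 − 0.25x_C, so x_C = 74.75 / 1.25 = 59.8.

59.8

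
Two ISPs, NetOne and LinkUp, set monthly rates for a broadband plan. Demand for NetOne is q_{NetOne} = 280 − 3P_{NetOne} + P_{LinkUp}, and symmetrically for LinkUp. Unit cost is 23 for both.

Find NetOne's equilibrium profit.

NetOne's profit: π = (P_{NetOne} − 23)(280 − 3P_{NetOne} + P_{LinkUp}).
∂π/∂P_{NetOne} = 349 − 6P_{NetOne} + P_{LinkUp} = 0 ⇒ P_{NetOne} = 349/6 + (1/6)P_{LinkUp}.
Setting P_{NetOne} = P_{LinkUp} in the reaction function: P_{NetOne} = 349/6 + (1/6)P_{NetOne}, so P_{NetOne} = (349/6) / (5/6) = 69.8.
q_{NetOne} = 280 − 3·69.8 + 69.8 = 140.4.
Profit = (69.8 − 23)·140.4 = 6570.72.

6570.72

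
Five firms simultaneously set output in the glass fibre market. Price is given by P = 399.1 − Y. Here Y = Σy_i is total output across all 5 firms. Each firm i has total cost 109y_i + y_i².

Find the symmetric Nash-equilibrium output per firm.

A representative firm's profit is π_i = y_i(399.1 − Y) − 109y_i − y_i², with Y = y_i + Σ_{j≠i} y_j.
First-order condition: 290.1 − 4y_i − Σ_{j≠i} y_j = 0.
In a symmetric equilibrium every firm chooses the same y, so Σ_{j≠i} y_j = 4y. The condition becomes 290.1 − 8y = 0, giving y = 290.1/8 = 36.2625.

36.2625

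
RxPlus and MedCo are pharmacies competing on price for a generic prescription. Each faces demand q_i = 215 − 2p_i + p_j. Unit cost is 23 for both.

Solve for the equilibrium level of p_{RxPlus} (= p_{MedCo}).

87

RxPlus's profit: π = (p_{RxPlus} − 23)(215 − 2p_{RxPlus} + p_{MedCo}).
∂π/∂p_{RxPlus} = 261 − 4p_{RxPlus} + p_{MedCo} = 0 ⇒ p_{RxPlus} = 65.25 + 0.25p_{MedCo}.
The game is symmetric, so in equilibrium p_{MedCo} = p_{RxPlus}: the reaction function gives 0.75p_{RxPlus} = 65.25, hence p_{RxPlus} = 87.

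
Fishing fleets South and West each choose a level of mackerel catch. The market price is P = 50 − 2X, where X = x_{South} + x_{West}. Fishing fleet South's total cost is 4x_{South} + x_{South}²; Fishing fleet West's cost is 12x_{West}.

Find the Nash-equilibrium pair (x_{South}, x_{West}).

Fishing fleet South's profit: π = x_{South}(50 − 2(x_{South} + x_{West})) − 4x_{South} − x_{South}².
∂π/∂x_{South} = 46 − 6x_{South} − 2x_{West} = 0, so x_{South} = 23/3 − (1/3)x_{West}.
For West: ∂π/∂x_{West} = 38 − 4x_{West} − 2x_{South} = 0 ⇒ x_{West} = 9.5 − 0.5x_{South}.
Solving the two reaction functions simultaneously: (1 − (−1/3)(−0.5))x_{South} = 23/3 − (1/3)·9.5, so (5/6)x_{South} = 4.5 and x_{South} = 5.4.
Then x_{West} = 9.5 − 0.5·5.4 = 6.8.

5.4, 6.8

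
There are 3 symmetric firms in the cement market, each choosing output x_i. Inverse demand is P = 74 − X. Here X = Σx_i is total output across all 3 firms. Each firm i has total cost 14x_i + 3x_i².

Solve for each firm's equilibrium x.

A representative firm's profit is π_i = x_i(74 − X) − 14x_i − 3x_i², with X = x_i + Σ_{j≠i} x_j.
First-order condition: 60 − 8x_i − Σ_{j≠i} x_j = 0.
With identical firms, set every x_j = x: then 60 − 8x − 2x = 0, i.e. x = 60/10 = 6.

6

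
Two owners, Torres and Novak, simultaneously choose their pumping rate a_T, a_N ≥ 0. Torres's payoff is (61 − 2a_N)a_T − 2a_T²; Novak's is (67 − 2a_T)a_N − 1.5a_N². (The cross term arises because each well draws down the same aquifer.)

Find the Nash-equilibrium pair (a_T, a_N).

Expanding Torres's payoff: 61a_T − 2a_Na_T − 2a_T².
∂π/∂a_T = 61 − 2a_N − 4a_T = 0, so a_T = 15.25 − 0.5a_N.
Likewise for Novak: a_N = 67/3 − (2/3)a_T.
Plugging a_N into Torres's best response: a_T = 15.25 − 0.5(67/3 − (2/3)a_T) ⇒ (2/3)a_T = 49/12, so a_T = 6.125.
Then a_N = 67/3 − (2/3)·6.125 = 18.25.

6.125, 18.25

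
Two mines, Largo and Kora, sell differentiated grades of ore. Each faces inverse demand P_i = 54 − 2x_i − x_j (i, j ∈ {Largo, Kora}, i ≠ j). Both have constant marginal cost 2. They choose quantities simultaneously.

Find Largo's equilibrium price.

Mine Largo's profit: π = x_{Largo}(54 − 2x_{Largo} − x_{Kora}) − 2x_{Largo}.
∂π/∂x_{Largo} = 52 − 4x_{Largo} − x_{Kora} = 0 ⇒ x_{Largo} = 13 − 0.25x_{Kora}.
The game is symmetric, so in equilibrium x_{Kora} = x_{Largo}: the reaction function gives 1.25x_{Largo} = 13, hence x_{Largo} = 10.4.
P_{Largo} = 54 − 2·10.4 − 10.4 = 22.8.

22.8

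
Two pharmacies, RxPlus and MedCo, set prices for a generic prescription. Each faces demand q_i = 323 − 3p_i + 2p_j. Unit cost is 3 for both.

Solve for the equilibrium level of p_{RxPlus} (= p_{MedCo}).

RxPlus's profit: π = (p_{RxPlus} − 3)(323 − 3p_{RxPlus} + 2p_{MedCo}).
∂π/∂p_{RxPlus} = 332 − 6p_{RxPlus} + 2p_{MedCo} = 0 ⇒ p_{RxPlus} = 166/3 + (1/3)p_{MedCo}.
The game is symmetric, so in equilibrium p_{MedCo} = p_{RxPlus}: the reaction function gives (2/3)p_{RxPlus} = 166/3, hence p_{RxPlus} = 83.

83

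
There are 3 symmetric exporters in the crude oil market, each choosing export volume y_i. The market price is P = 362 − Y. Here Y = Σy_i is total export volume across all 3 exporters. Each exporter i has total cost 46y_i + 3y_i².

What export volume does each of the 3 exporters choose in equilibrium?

A representative exporter's profit is π_i = y_i(362 − Y) − 46y_i − 3y_i², with Y = y_i + Σ_{j≠i} y_j.
First-order condition: 316 − 8y_i − Σ_{j≠i} y_j = 0.
With identical exporters, set every y_j = y: then 316 − 8y − 2y = 0, i.e. y = 316/10 = 31.6.

31.6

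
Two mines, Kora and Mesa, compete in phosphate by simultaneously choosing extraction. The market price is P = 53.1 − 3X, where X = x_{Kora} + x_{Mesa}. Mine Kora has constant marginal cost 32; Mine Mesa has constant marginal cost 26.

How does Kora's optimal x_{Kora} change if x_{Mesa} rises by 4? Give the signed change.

-2

Mine Kora's profit: π = x_{Kora}(53.1 − 3(x_{Kora} + x_{Mesa})) − 32x_{Kora}.
∂π/∂x_{Kora} = 21.1 − 6x_{Kora} − 3x_{Mesa} = 0, so x_{Kora} = 211/60 − 0.5x_{Mesa}.
The reaction-function slope is −0.5, so a 4-unit rise in x_{Mesa} moves x_{Kora} by −0.5 × 4 = −2. Kora's best response falls — the actions are strategic substitutes.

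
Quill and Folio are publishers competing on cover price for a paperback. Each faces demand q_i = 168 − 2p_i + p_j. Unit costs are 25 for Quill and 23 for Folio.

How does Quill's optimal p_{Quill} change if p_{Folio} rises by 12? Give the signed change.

Quill's profit: π = (p_{Quill} − 25)(168 − 2p_{Quill} + p_{Folio}).
∂π/∂p_{Quill} = 218 − 4p_{Quill} + p_{Folio} = 0 ⇒ p_{Quill} = 54.5 + 0.25p_{Folio}.
The reaction-function slope is 0.25, so a 12-unit rise in p_{Folio} moves p_{Quill} by 0.25 × 12 = 3. Quill's best response rises — the actions are strategic complements.

3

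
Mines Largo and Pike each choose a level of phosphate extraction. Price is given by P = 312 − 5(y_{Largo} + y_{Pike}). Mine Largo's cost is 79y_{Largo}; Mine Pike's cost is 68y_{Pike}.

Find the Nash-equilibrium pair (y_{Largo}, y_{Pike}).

14.8, 17

Mine Largo's profit: π = y_{Largo}(312 − 5(y_{Largo} + y_{Pike})) − 79y_{Largo}.
∂π/∂y_{Largo} = 233 − 10y_{Largo} − 5y_{Pike} = 0, so y_{Largo} = 23.3 − 0.5y_{Pike}.
By the same steps for Pike: y_{Pike} = 24.4 − 0.5y_{Largo}.
Substituting the second reaction function into the first: y_{Largo} = 23.3 − 0.5(24.4 − 0.5y_{Largo}), which gives 0.75y_{Largo} = 11.1 ⇒ y_{Largo} = 14.8.
Then y_{Pike} = 24.4 − 0.5·14.8 = 17.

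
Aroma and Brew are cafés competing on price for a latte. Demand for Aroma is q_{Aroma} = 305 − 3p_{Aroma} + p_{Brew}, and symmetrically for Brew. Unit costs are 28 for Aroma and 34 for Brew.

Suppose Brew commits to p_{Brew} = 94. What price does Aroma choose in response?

80.5

Aroma's profit: π = (p_{Aroma} − 28)(305 − 3p_{Aroma} + p_{Brew}).
∂π/∂p_{Aroma} = 389 − 6p_{Aroma} + p_{Brew} = 0 ⇒ p_{Aroma} = 389/6 + (1/6)p_{Brew}.
At p_{Brew} = 94: p_{Aroma} = 389/6 + (1/6)·94 = 80.5.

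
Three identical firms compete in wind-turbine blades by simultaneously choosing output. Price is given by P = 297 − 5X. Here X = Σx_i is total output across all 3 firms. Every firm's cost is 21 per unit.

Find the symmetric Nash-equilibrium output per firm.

A representative firm's profit is π_i = x_i(297 − 5X) − 21x_i, with X = x_i + Σ_{j≠i} x_j.
First-order condition: 276 − 10x_i − 5Σ_{j≠i} x_j = 0.
Imposing symmetry (x_j = x for all j) turns Σ_{j≠i} x_j into 2x, so 276 = 20x and x = 13.8.

13.8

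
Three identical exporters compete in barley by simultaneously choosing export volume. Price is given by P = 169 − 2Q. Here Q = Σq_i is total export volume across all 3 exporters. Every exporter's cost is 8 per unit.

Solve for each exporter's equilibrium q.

A representative exporter's profit is π_i = q_i(169 − 2Q) − 8q_i, with Q = q_i + Σ_{j≠i} q_j.
First-order condition: 161 − 4q_i − 2Σ_{j≠i} q_j = 0.
In a symmetric equilibrium every exporter chooses the same q, so Σ_{j≠i} q_j = 2q. The condition becomes 161 − 8q = 0, giving q = 161/8 = 20.125.

20.125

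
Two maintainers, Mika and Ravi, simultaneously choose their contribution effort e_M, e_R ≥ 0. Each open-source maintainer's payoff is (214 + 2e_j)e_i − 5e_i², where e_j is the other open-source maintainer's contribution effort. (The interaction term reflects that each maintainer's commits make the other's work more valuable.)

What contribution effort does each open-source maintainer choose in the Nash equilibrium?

Mika's payoff is (214 + 2e_R)e_M − 5e_M².
∂π/∂e_M = 214 + 2e_R − 10e_M = 0, so e_M = 21.4 + 0.2e_R.
Setting e_M = e_R in the reaction function: e_M = 21.4 + 0.2e_M, so e_M = 21.4 / 0.8 = 26.75.

26.75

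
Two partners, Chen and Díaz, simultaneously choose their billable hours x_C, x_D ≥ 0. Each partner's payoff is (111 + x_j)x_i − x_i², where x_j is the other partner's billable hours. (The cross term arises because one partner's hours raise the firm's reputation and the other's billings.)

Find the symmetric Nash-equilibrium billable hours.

Chen's payoff is (111 + x_D)x_C − x_C².
∂π/∂x_C = 111 + x_D − 2x_C = 0, so x_C = 55.5 + 0.5x_D.
Setting x_C = x_D in the reaction function: x_C = 55.5 + 0.5x_C, so x_C = 55.5 / 0.5 = 111.

111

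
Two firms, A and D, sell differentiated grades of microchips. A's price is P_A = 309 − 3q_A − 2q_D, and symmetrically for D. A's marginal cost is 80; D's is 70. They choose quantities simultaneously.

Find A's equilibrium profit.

2352

Firm A's profit: π = q_A(309 − 3q_A − 2q_D) − 80q_A.
∂π/∂q_A = 229 − 6q_A − 2q_D = 0 ⇒ q_A = 229/6 − (1/3)q_D.
Similarly q_D = 239/6 − (1/3)q_A.
Plugging q_D into A's best response: q_A = 229/6 − (1/3)(239/6 − (1/3)q_A) ⇒ (8/9)q_A = 224/9, so q_A = 28.
Then q_D = 239/6 − (1/3)·28 = 30.5.
P_A = 309 − 3·28 − 2·30.5 = 164.
Profit = (164 − 80)·28 = 2352.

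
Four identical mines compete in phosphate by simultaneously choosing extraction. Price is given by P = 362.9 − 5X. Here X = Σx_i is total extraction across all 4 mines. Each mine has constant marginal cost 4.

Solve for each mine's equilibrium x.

14.356

A representative mine's profit is π_i = x_i(362.9 − 5X) − 4x_i, with X = x_i + Σ_{j≠i} x_j.
First-order condition: 358.9 − 10x_i − 5Σ_{j≠i} x_j = 0.
In a symmetric equilibrium every mine chooses the same x, so Σ_{j≠i} x_j = 3x. The condition becomes 358.9 − 25x = 0, giving x = 358.9/25 = 14.356.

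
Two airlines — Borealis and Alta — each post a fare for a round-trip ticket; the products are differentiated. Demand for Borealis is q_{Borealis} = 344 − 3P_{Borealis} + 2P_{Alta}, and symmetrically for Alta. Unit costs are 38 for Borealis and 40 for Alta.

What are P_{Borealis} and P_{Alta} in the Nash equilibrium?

114.875, 115.625

Borealis's profit: π = (P_{Borealis} − 38)(344 − 3P_{Borealis} + 2P_{Alta}).
∂π/∂P_{Borealis} = 458 − 6P_{Borealis} + 2P_{Alta} = 0 ⇒ P_{Borealis} = 229/3 + (1/3)P_{Alta}.
Similarly P_{Alta} = 232/3 + (1/3)P_{Borealis}.
Solving the two reaction functions simultaneously: (1 − (1/3)(1/3))P_{Borealis} = 229/3 + (1/3)·(232/3), so (8/9)P_{Borealis} = 919/9 and P_{Borealis} = 114.875.
Then P_{Alta} = 232/3 + (1/3)·114.875 = 115.625.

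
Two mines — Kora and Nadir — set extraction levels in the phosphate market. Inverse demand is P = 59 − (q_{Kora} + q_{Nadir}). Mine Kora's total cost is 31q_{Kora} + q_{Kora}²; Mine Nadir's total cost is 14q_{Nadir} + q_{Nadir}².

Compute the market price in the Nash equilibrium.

44.4

Mine Kora's profit: π = q_{Kora}(59 − (q_{Kora} + q_{Nadir})) − 31q_{Kora} − q_{Kora}².
∂π/∂q_{Kora} = 28 − 4q_{Kora} − q_{Nadir} = 0, so q_{Kora} = 7 − 0.25q_{Nadir}.
By the same steps for Nadir: q_{Nadir} = 11.25 − 0.25q_{Kora}.
Substituting the second reaction function into the first: q_{Kora} = 7 − 0.25(11.25 − 0.25q_{Kora}), which gives 0.9375q_{Kora} = 4.1875 ⇒ q_{Kora} = 67/15.
Then q_{Nadir} = 11.25 − 0.25·(67/15) = 152/15.
Equilibrium price: P = 59 − 14.6 = 44.4.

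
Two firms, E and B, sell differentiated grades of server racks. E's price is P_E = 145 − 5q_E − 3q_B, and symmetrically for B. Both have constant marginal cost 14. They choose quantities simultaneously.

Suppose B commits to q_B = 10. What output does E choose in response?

Firm E's profit: π = q_E(145 − 5q_E − 3q_B) − 14q_E.
∂π/∂q_E = 131 − 10q_E − 3q_B = 0 ⇒ q_E = 13.1 − 0.3q_B.
At q_B = 10: q_E = 13.1 − 0.3·10 = 10.1.

10.1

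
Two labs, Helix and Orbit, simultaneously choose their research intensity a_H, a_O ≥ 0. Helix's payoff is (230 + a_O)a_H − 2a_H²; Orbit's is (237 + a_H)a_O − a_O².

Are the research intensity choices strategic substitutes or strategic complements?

Expanding Helix's payoff: 230a_H + a_Oa_H − 2a_H².
∂π/∂a_H = 230 + a_O − 4a_H = 0, so a_H = 57.5 + 0.25a_O.
The best-response slope da_H/da_O = 0.25 > 0: the reaction function is upward-sloping, so the choices are strategic complements.

strategic complements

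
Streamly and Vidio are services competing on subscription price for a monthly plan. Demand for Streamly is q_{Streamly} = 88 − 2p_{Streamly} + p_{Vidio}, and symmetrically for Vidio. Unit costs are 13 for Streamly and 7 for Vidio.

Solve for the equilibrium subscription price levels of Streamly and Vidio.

37.2, 34.8

Streamly's profit: π = (p_{Streamly} − 13)(88 − 2p_{Streamly} + p_{Vidio}).
∂π/∂p_{Streamly} = 114 − 4p_{Streamly} + p_{Vidio} = 0 ⇒ p_{Streamly} = 28.5 + 0.25p_{Vidio}.
Similarly p_{Vidio} = 25.5 + 0.25p_{Streamly}.
Substituting the second reaction function into the first: p_{Streamly} = 28.5 + 0.25(25.5 + 0.25p_{Streamly}), which gives 0.9375p_{Streamly} = 34.875 ⇒ p_{Streamly} = 37.2.
Then p_{Vidio} = 25.5 + 0.25·37.2 = 34.8.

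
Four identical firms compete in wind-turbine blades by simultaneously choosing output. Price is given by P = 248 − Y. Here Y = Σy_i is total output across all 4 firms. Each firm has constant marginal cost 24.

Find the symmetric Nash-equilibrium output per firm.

A representative firm's profit is π_i = y_i(248 − Y) − 24y_i, with Y = y_i + Σ_{j≠i} y_j.
First-order condition: 224 − 2y_i − Σ_{j≠i} y_j = 0.
In a symmetric equilibrium every firm chooses the same y, so Σ_{j≠i} y_j = 3y. The condition becomes 224 − 5y = 0, giving y = 224/5 = 44.8.

44.8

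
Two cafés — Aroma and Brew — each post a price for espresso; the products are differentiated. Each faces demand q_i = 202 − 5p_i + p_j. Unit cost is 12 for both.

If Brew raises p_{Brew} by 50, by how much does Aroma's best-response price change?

5

Aroma's profit: π = (p_{Aroma} − 12)(202 − 5p_{Aroma} + p_{Brew}).
∂π/∂p_{Aroma} = 262 − 10p_{Aroma} + p_{Brew} = 0 ⇒ p_{Aroma} = 26.2 + 0.1p_{Brew}.
The reaction-function slope is 0.1, so a 50-unit rise in p_{Brew} moves p_{Aroma} by 0.1 × 50 = 5. Aroma's best response rises — the actions are strategic complements.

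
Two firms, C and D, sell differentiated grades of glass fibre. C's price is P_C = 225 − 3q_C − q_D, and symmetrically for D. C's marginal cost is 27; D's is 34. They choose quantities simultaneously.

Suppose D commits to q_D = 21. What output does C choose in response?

Firm C's profit: π = q_C(225 − 3q_C − q_D) − 27q_C.
∂π/∂q_C = 198 − 6q_C − q_D = 0 ⇒ q_C = 33 − (1/6)q_D.
At q_D = 21: q_C = 33 − (1/6)·21 = 29.5.

29.5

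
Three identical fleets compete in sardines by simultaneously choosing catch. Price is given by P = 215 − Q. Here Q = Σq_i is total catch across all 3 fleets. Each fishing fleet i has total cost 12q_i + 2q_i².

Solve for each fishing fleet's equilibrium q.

A representative fishing fleet's profit is π_i = q_i(215 − Q) − 12q_i − 2q_i², with Q = q_i + Σ_{j≠i} q_j.
First-order condition: 203 − 6q_i − Σ_{j≠i} q_j = 0.
In a symmetric equilibrium every fishing fleet chooses the same q, so Σ_{j≠i} q_j = 2q. The condition becomes 203 − 8q = 0, giving q = 203/8 = 25.375.

25.375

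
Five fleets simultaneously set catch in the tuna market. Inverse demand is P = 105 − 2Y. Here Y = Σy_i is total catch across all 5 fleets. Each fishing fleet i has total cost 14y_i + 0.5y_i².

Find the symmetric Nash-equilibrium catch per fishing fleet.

A representative fishing fleet's profit is π_i = y_i(105 − 2Y) − 14y_i − 0.5y_i², with Y = y_i + Σ_{j≠i} y_j.
First-order condition: 91 − 5y_i − 2Σ_{j≠i} y_j = 0.
With identical fishing fleets, set every y_j = y: then 91 − 5y − 8y = 0, i.e. y = 91/13 = 7.

7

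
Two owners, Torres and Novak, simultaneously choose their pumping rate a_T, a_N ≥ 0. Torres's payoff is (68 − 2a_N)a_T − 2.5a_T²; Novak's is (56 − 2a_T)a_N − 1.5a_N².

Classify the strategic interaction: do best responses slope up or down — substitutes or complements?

strategic substitutes

Expanding Torres's payoff: 68a_T − 2a_Na_T − 2.5a_T².
∂π/∂a_T = 68 − 2a_N − 5a_T = 0, so a_T = 13.6 − 0.4a_N.
The best-response slope da_T/da_N = −0.4 < 0: the reaction function is downward-sloping, so the choices are strategic substitutes.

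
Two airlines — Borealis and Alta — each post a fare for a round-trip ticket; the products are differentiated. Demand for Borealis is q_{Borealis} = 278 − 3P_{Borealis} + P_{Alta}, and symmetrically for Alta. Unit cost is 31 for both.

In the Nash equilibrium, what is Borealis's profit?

Borealis's profit: π = (P_{Borealis} − 31)(278 − 3P_{Borealis} + P_{Alta}).
∂π/∂P_{Borealis} = 371 − 6P_{Borealis} + P_{Alta} = 0 ⇒ P_{Borealis} = 371/6 + (1/6)P_{Alta}.
Setting P_{Borealis} = P_{Alta} in the reaction function: P_{Borealis} = 371/6 + (1/6)P_{Borealis}, so P_{Borealis} = (371/6) / (5/6) = 74.2.
q_{Borealis} = 278 − 3·74.2 + 74.2 = 129.6.
Profit = (74.2 − 31)·129.6 = 5598.72.

5598.72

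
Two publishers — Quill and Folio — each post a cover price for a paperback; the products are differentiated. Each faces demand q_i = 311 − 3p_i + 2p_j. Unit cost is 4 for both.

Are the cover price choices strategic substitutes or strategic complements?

Quill's profit: π = (p_{Quill} − 4)(311 − 3p_{Quill} + 2p_{Folio}).
∂π/∂p_{Quill} = 323 − 6p_{Quill} + 2p_{Folio} = 0 ⇒ p_{Quill} = 323/6 + (1/3)p_{Folio}.
The best-response slope dp_{Quill}/dp_{Folio} = 1/3 > 0: the reaction function is upward-sloping, so the choices are strategic complements.

strategic complements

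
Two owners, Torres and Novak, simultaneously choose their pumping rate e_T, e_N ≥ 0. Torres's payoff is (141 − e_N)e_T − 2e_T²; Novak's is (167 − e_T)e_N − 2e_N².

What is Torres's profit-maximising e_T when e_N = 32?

27.25

Expanding Torres's payoff: 141e_T − e_Ne_T − 2e_T².
∂π/∂e_T = 141 − e_N − 4e_T = 0, so e_T = 35.25 − 0.25e_N.
At e_N = 32: e_T = 35.25 − 0.25·32 = 27.25.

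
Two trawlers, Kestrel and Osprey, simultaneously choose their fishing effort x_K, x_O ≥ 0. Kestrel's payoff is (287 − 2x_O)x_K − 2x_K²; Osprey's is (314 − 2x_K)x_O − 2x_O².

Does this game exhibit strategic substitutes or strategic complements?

strategic substitutes

Expanding Kestrel's payoff: 287x_K − 2x_Ox_K − 2x_K².
∂π/∂x_K = 287 − 2x_O − 4x_K = 0, so x_K = 71.75 − 0.5x_O.
The best-response slope dx_K/dx_O = −0.5 < 0: the reaction function is downward-sloping, so the choices are strategic substitutes.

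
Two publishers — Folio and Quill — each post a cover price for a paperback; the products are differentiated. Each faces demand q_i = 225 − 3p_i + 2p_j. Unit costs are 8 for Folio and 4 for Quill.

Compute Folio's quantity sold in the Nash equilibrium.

160.5

Folio's profit: π = (p_{Folio} − 8)(225 − 3p_{Folio} + 2p_{Quill}).
∂π/∂p_{Folio} = 249 − 6p_{Folio} + 2p_{Quill} = 0 ⇒ p_{Folio} = 41.5 + (1/3)p_{Quill}.
Similarly p_{Quill} = 39.5 + (1/3)p_{Folio}.
Substituting the second reaction function into the first: p_{Folio} = 41.5 + (1/3)(39.5 + (1/3)p_{Folio}), which gives (8/9)p_{Folio} = 164/3 ⇒ p_{Folio} = 61.5.
Then p_{Quill} = 39.5 + (1/3)·61.5 = 60.
q_{Folio} = 225 − 3·61.5 + 2·60 = 160.5.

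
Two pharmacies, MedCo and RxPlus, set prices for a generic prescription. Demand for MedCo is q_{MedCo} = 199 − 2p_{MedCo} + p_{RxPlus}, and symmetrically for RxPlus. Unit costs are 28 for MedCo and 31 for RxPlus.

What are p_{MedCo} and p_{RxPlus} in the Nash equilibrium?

85.4, 86.6

MedCo's profit: π = (p_{MedCo} − 28)(199 − 2p_{MedCo} + p_{RxPlus}).
∂π/∂p_{MedCo} = 255 − 4p_{MedCo} + p_{RxPlus} = 0 ⇒ p_{MedCo} = 63.75 + 0.25p_{RxPlus}.
Similarly p_{RxPlus} = 65.25 + 0.25p_{MedCo}.
Plugging p_{RxPlus} into MedCo's best response: p_{MedCo} = 63.75 + 0.25(65.25 + 0.25p_{MedCo}) ⇒ 0.9375p_{MedCo} = 80.0625, so p_{MedCo} = 85.4.
Then p_{RxPlus} = 65.25 + 0.25·85.4 = 86.6.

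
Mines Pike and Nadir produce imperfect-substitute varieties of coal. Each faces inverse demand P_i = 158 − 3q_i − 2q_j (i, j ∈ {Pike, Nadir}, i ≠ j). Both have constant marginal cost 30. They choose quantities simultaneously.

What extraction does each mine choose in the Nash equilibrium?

Mine Pike's profit: π = q_{Pike}(158 − 3q_{Pike} − 2q_{Nadir}) − 30q_{Pike}.
∂π/∂q_{Pike} = 128 − 6q_{Pike} − 2q_{Nadir} = 0 ⇒ q_{Pike} = 64/3 − (1/3)q_{Nadir}.
By symmetry q_{Nadir} = q_{Pike}; substituting into the reaction function, (4/3)q_{Pike} = 64/3 and q_{Pike} = 16.

16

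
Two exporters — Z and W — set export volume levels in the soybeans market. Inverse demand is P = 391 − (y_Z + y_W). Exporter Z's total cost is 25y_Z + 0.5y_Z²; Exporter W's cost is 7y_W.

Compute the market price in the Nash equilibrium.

164.2

Exporter Z's profit: π = y_Z(391 − (y_Z + y_W)) − 25y_Z − 0.5y_Z².
∂π/∂y_Z = 366 − 3y_Z − y_W = 0, so y_Z = 122 − (1/3)y_W.
For W: ∂π/∂y_W = 384 − 2y_W − y_Z = 0 ⇒ y_W = 192 − 0.5y_Z.
Solving the two reaction functions simultaneously: (1 − (−1/3)(−0.5))y_Z = 122 − (1/3)·192, so (5/6)y_Z = 58 and y_Z = 69.6.
Then y_W = 192 − 0.5·69.6 = 157.2.
Equilibrium price: P = 391 − 226.8 = 164.2.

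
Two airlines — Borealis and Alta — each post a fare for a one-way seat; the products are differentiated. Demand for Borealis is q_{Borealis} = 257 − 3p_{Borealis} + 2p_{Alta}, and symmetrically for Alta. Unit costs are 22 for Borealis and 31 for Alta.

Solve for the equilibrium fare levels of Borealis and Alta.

Borealis's profit: π = (p_{Borealis} − 22)(257 − 3p_{Borealis} + 2p_{Alta}).
∂π/∂p_{Borealis} = 323 − 6p_{Borealis} + 2p_{Alta} = 0 ⇒ p_{Borealis} = 323/6 + (1/3)p_{Alta}.
Similarly p_{Alta} = 175/3 + (1/3)p_{Borealis}.
Substituting the second reaction function into the first: p_{Borealis} = 323/6 + (1/3)(175/3 + (1/3)p_{Borealis}), which gives (8/9)p_{Borealis} = 1319/18 ⇒ p_{Borealis} = 82.4375.
Then p_{Alta} = 175/3 + (1/3)·82.4375 = 85.8125.

82.4375, 85.8125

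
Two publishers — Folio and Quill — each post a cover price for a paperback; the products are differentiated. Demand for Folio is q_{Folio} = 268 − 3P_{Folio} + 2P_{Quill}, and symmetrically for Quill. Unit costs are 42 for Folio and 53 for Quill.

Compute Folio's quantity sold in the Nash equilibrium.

175.6875

Folio's profit: π = (P_{Folio} − 42)(268 − 3P_{Folio} + 2P_{Quill}).
∂π/∂P_{Folio} = 394 − 6P_{Folio} + 2P_{Quill} = 0 ⇒ P_{Folio} = 197/3 + (1/3)P_{Quill}.
Similarly P_{Quill} = 427/6 + (1/3)P_{Folio}.
Substituting the second reaction function into the first: P_{Folio} = 197/3 + (1/3)(427/6 + (1/3)P_{Folio}), which gives (8/9)P_{Folio} = 1609/18 ⇒ P_{Folio} = 100.5625.
Then P_{Quill} = 427/6 + (1/3)·100.5625 = 104.6875.
q_{Folio} = 268 − 3·100.5625 + 2·104.6875 = 175.6875.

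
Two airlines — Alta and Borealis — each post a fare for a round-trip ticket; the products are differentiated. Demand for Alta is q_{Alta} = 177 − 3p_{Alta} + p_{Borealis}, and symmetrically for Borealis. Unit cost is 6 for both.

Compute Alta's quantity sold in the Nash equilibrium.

99

Alta's profit: π = (p_{Alta} − 6)(177 − 3p_{Alta} + p_{Borealis}).
∂π/∂p_{Alta} = 195 − 6p_{Alta} + p_{Borealis} = 0 ⇒ p_{Alta} = 32.5 + (1/6)p_{Borealis}.
By symmetry p_{Borealis} = p_{Alta}; substituting into the reaction function, (5/6)p_{Alta} = 32.5 and p_{Alta} = 39.
q_{Alta} = 177 − 3·39 + 39 = 99.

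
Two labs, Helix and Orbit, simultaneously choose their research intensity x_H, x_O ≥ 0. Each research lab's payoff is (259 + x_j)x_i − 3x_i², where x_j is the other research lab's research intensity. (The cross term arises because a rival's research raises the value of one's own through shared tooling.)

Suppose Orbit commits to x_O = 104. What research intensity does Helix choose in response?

60.5

Helix's payoff is (259 + x_O)x_H − 3x_H².
∂π/∂x_H = 259 + x_O − 6x_H = 0, so x_H = 259/6 + (1/6)x_O.
At x_O = 104: x_H = 259/6 + (1/6)·104 = 60.5.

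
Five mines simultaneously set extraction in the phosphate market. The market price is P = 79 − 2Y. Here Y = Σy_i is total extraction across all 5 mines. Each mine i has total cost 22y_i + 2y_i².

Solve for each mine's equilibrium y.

A representative mine's profit is π_i = y_i(79 − 2Y) − 22y_i − 2y_i², with Y = y_i + Σ_{j≠i} y_j.
First-order condition: 57 − 8y_i − 2Σ_{j≠i} y_j = 0.
Imposing symmetry (y_j = y for all j) turns Σ_{j≠i} y_j into 4y, so 57 = 16y and y = 3.5625.

3.5625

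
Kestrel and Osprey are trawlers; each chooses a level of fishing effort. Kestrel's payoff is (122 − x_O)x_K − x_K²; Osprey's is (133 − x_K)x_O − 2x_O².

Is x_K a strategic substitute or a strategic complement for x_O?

strategic substitutes

Expanding Kestrel's payoff: 122x_K − x_Ox_K − x_K².
∂π/∂x_K = 122 − x_O − 2x_K = 0, so x_K = 61 − 0.5x_O.
The best-response slope dx_K/dx_O = −0.5 < 0: the reaction function is downward-sloping, so the choices are strategic substitutes.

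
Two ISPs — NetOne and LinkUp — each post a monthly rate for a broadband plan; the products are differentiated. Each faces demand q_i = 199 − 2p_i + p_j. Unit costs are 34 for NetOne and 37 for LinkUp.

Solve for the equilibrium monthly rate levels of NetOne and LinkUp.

89.4, 90.6

NetOne's profit: π = (p_{NetOne} − 34)(199 − 2p_{NetOne} + p_{LinkUp}).
∂π/∂p_{NetOne} = 267 − 4p_{NetOne} + p_{LinkUp} = 0 ⇒ p_{NetOne} = 66.75 + 0.25p_{LinkUp}.
Similarly p_{LinkUp} = 68.25 + 0.25p_{NetOne}.
Substituting the second reaction function into the first: p_{NetOne} = 66.75 + 0.25(68.25 + 0.25p_{NetOne}), which gives 0.9375p_{NetOne} = 83.8125 ⇒ p_{NetOne} = 89.4.
Then p_{LinkUp} = 68.25 + 0.25·89.4 = 90.6.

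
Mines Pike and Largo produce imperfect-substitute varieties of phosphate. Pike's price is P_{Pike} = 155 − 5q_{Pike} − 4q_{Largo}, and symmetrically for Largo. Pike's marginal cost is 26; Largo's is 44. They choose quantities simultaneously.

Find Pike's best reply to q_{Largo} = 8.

Mine Pike's profit: π = q_{Pike}(155 − 5q_{Pike} − 4q_{Largo}) − 26q_{Pike}.
∂π/∂q_{Pike} = 129 − 10q_{Pike} − 4q_{Largo} = 0 ⇒ q_{Pike} = 12.9 − 0.4q_{Largo}.
At q_{Largo} = 8: q_{Pike} = 12.9 − 0.4·8 = 9.7.

9.7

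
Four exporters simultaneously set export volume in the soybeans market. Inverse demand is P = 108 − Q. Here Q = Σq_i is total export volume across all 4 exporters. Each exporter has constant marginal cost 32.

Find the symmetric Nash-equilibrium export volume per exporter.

15.2

A representative exporter's profit is π_i = q_i(108 − Q) − 32q_i, with Q = q_i + Σ_{j≠i} q_j.
First-order condition: 76 − 2q_i − Σ_{j≠i} q_j = 0.
With identical exporters, set every q_j = q: then 76 − 2q − 3q = 0, i.e. q = 76/5 = 15.2.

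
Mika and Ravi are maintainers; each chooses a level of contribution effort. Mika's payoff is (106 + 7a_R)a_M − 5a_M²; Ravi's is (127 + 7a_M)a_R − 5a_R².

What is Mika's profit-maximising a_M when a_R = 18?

Expanding Mika's payoff: 106a_M + 7a_Ra_M − 5a_M².
∂π/∂a_M = 106 + 7a_R − 10a_M = 0, so a_M = 10.6 + 0.7a_R.
At a_R = 18: a_M = 10.6 + 0.7·18 = 23.2.

23.2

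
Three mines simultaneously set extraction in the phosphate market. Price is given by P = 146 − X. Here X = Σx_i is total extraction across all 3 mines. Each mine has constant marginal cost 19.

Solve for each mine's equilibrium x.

31.75

A representative mine's profit is π_i = x_i(146 − X) − 19x_i, with X = x_i + Σ_{j≠i} x_j.
First-order condition: 127 − 2x_i − Σ_{j≠i} x_j = 0.
With identical mines, set every x_j = x: then 127 − 2x − 2x = 0, i.e. x = 127/4 = 31.75.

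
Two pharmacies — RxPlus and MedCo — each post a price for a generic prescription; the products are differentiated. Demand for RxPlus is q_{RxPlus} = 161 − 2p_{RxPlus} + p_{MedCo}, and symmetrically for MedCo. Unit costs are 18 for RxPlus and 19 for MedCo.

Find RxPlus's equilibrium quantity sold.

RxPlus's profit: π = (p_{RxPlus} − 18)(161 − 2p_{RxPlus} + p_{MedCo}).
∂π/∂p_{RxPlus} = 197 − 4p_{RxPlus} + p_{MedCo} = 0 ⇒ p_{RxPlus} = 49.25 + 0.25p_{MedCo}.
Similarly p_{MedCo} = 49.75 + 0.25p_{RxPlus}.
Substituting the second reaction function into the first: p_{RxPlus} = 49.25 + 0.25(49.75 + 0.25p_{RxPlus}), which gives 0.9375p_{RxPlus} = 61.6875 ⇒ p_{RxPlus} = 65.8.
Then p_{MedCo} = 49.75 + 0.25·65.8 = 66.2.
q_{RxPlus} = 161 − 2·65.8 + 66.2 = 95.6.

95.6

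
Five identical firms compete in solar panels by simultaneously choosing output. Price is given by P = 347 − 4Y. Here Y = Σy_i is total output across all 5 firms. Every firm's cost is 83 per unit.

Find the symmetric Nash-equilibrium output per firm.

11

A representative firm's profit is π_i = y_i(347 − 4Y) − 83y_i, with Y = y_i + Σ_{j≠i} y_j.
First-order condition: 264 − 8y_i − 4Σ_{j≠i} y_j = 0.
With identical firms, set every y_j = y: then 264 − 8y − 16y = 0, i.e. y = 264/24 = 11.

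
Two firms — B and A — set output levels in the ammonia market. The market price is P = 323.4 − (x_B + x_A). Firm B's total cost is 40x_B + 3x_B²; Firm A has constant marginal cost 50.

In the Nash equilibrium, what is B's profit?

1530.3744

Firm B's profit: π = x_B(323.4 − (x_B + x_A)) − 40x_B − 3x_B².
∂π/∂x_B = 283.4 − 8x_B − x_A = 0, so x_B = 35.425 − 0.125x_A.
For A: ∂π/∂x_A = 273.4 − 2x_A − x_B = 0 ⇒ x_A = 136.7 − 0.5x_B.
Plugging x_A into B's best response: x_B = 35.425 − 0.125(136.7 − 0.5x_B) ⇒ 0.9375x_B = 18.3375, so x_B = 19.56.
Then x_A = 136.7 − 0.5·19.56 = 126.92.
Price P = 323.4 − 146.48 = 176.92.
B's profit: (176.92 − 40)·19.56 − 3(19.56)² = 1530.3744.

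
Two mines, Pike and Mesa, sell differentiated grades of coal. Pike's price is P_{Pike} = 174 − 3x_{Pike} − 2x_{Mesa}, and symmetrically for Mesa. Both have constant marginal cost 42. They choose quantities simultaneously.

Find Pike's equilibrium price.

Mine Pike's profit: π = x_{Pike}(174 − 3x_{Pike} − 2x_{Mesa}) − 42x_{Pike}.
∂π/∂x_{Pike} = 132 − 6x_{Pike} − 2x_{Mesa} = 0 ⇒ x_{Pike} = 22 − (1/3)x_{Mesa}.
By symmetry x_{Mesa} = x_{Pike}; substituting into the reaction function, (4/3)x_{Pike} = 22 and x_{Pike} = 16.5.
P_{Pike} = 174 − 3·16.5 − 2·16.5 = 91.5.

91.5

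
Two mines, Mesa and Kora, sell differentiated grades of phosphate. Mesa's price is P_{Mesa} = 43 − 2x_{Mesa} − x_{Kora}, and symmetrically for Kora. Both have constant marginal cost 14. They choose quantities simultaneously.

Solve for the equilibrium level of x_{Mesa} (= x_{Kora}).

5.8

Mine Mesa's profit: π = x_{Mesa}(43 − 2x_{Mesa} − x_{Kora}) − 14x_{Mesa}.
∂π/∂x_{Mesa} = 29 − 4x_{Mesa} − x_{Kora} = 0 ⇒ x_{Mesa} = 7.25 − 0.25x_{Kora}.
Setting x_{Mesa} = x_{Kora} in the reaction function: x_{Mesa} = 7.25 − 0.25x_{Mesa}, so x_{Mesa} = 7.25 / 1.25 = 5.8.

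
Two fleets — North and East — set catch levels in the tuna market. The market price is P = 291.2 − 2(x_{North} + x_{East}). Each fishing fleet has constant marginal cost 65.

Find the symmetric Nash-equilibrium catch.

37.7

Fishing fleet North's profit: π = x_{North}(291.2 − 2(x_{North} + x_{East})) − 65x_{North}.
∂π/∂x_{North} = 226.2 − 4x_{North} − 2x_{East} = 0, so x_{North} = 56.55 − 0.5x_{East}.
The game is symmetric, so in equilibrium x_{East} = x_{North}: the reaction function gives 1.5x_{North} = 56.55, hence x_{North} = 37.7.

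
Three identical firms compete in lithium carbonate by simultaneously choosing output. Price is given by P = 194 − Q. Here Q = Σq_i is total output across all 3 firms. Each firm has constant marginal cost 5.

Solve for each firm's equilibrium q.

47.25

A representative firm's profit is π_i = q_i(194 − Q) − 5q_i, with Q = q_i + Σ_{j≠i} q_j.
First-order condition: 189 − 2q_i − Σ_{j≠i} q_j = 0.
Imposing symmetry (q_j = q for all j) turns Σ_{j≠i} q_j into 2q, so 189 = 4q and q = 47.25.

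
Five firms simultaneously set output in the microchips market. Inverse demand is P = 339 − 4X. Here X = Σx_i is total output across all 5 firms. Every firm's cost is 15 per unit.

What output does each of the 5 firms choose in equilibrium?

13.5

A representative firm's profit is π_i = x_i(339 − 4X) − 15x_i, with X = x_i + Σ_{j≠i} x_j.
First-order condition: 324 − 8x_i − 4Σ_{j≠i} x_j = 0.
With identical firms, set every x_j = x: then 324 − 8x − 16x = 0, i.e. x = 324/24 = 13.5.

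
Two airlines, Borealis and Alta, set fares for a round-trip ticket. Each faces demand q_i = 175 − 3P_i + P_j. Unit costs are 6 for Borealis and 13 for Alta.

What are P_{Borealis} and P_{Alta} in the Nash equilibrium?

Borealis's profit: π = (P_{Borealis} − 6)(175 − 3P_{Borealis} + P_{Alta}).
∂π/∂P_{Borealis} = 193 − 6P_{Borealis} + P_{Alta} = 0 ⇒ P_{Borealis} = 193/6 + (1/6)P_{Alta}.
Similarly P_{Alta} = 107/3 + (1/6)P_{Borealis}.
Plugging P_{Alta} into Borealis's best response: P_{Borealis} = 193/6 + (1/6)(107/3 + (1/6)P_{Borealis}) ⇒ (35/36)P_{Borealis} = 343/9, so P_{Borealis} = 39.2.
Then P_{Alta} = 107/3 + (1/6)·39.2 = 42.2.

39.2, 42.2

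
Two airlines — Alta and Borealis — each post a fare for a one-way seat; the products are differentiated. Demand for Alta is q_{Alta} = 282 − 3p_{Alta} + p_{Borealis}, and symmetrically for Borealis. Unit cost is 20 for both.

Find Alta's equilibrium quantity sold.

Alta's profit: π = (p_{Alta} − 20)(282 − 3p_{Alta} + p_{Borealis}).
∂π/∂p_{Alta} = 342 − 6p_{Alta} + p_{Borealis} = 0 ⇒ p_{Alta} = 57 + (1/6)p_{Borealis}.
By symmetry p_{Borealis} = p_{Alta}; substituting into the reaction function, (5/6)p_{Alta} = 57 and p_{Alta} = 68.4.
q_{Alta} = 282 − 3·68.4 + 68.4 = 145.2.

145.2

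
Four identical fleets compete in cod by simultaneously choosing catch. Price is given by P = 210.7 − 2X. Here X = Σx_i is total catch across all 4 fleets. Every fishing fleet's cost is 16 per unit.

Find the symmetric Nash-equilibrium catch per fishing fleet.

19.47

A representative fishing fleet's profit is π_i = x_i(210.7 − 2X) − 16x_i, with X = x_i + Σ_{j≠i} x_j.
First-order condition: 194.7 − 4x_i − 2Σ_{j≠i} x_j = 0.
Imposing symmetry (x_j = x for all j) turns Σ_{j≠i} x_j into 3x, so 194.7 = 10x and x = 19.47.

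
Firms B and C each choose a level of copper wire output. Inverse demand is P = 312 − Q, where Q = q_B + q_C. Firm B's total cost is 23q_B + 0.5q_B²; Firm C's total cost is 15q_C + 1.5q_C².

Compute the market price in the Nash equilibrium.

Firm B's profit: π = q_B(312 − (q_B + q_C)) − 23q_B − 0.5q_B².
∂π/∂q_B = 289 − 3q_B − q_C = 0, so q_B = 289/3 − (1/3)q_C.
For C: ∂π/∂q_C = 297 − 5q_C − q_B = 0 ⇒ q_C = 59.4 − 0.2q_B.
Solving the two reaction functions simultaneously: (1 − (−1/3)(−0.2))q_B = 289/3 − (1/3)·59.4, so (14/15)q_B = 1148/15 and q_B = 82.
Then q_C = 59.4 − 0.2·82 = 43.
Equilibrium price: P = 312 − 125 = 187.

187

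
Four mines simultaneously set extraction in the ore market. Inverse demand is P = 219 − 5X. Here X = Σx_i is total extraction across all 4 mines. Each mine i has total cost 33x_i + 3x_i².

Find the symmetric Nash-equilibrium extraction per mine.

6

A representative mine's profit is π_i = x_i(219 − 5X) − 33x_i − 3x_i², with X = x_i + Σ_{j≠i} x_j.
First-order condition: 186 − 16x_i − 5Σ_{j≠i} x_j = 0.
Imposing symmetry (x_j = x for all j) turns Σ_{j≠i} x_j into 3x, so 186 = 31x and x = 6.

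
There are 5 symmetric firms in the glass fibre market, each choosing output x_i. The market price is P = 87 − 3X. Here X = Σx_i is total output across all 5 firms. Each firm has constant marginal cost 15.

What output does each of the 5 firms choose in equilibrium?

A representative firm's profit is π_i = x_i(87 − 3X) − 15x_i, with X = x_i + Σ_{j≠i} x_j.
First-order condition: 72 − 6x_i − 3Σ_{j≠i} x_j = 0.
With identical firms, set every x_j = x: then 72 − 6x − 12x = 0, i.e. x = 72/18 = 4.

4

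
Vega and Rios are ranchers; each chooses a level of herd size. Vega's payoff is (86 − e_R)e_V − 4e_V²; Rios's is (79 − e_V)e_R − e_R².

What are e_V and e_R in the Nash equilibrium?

6.2, 36.4

Expanding Vega's payoff: 86e_V − e_Re_V − 4e_V².
∂π/∂e_V = 86 − e_R − 8e_V = 0, so e_V = 10.75 − 0.125e_R.
Likewise for Rios: e_R = 39.5 − 0.5e_V.
Plugging e_R into Vega's best response: e_V = 10.75 − 0.125(39.5 − 0.5e_V) ⇒ 0.9375e_V = 5.8125, so e_V = 6.2.
Then e_R = 39.5 − 0.5·6.2 = 36.4.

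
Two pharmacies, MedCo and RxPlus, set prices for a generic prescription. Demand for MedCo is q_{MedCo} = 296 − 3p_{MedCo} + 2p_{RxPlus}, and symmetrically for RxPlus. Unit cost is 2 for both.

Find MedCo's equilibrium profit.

16206.75

MedCo's profit: π = (p_{MedCo} − 2)(296 − 3p_{MedCo} + 2p_{RxPlus}).
∂π/∂p_{MedCo} = 302 − 6p_{MedCo} + 2p_{RxPlus} = 0 ⇒ p_{MedCo} = 151/3 + (1/3)p_{RxPlus}.
By symmetry p_{RxPlus} = p_{MedCo}; substituting into the reaction function, (2/3)p_{MedCo} = 151/3 and p_{MedCo} = 75.5.
q_{MedCo} = 296 − 3·75.5 + 2·75.5 = 220.5.
Profit = (75.5 − 2)·220.5 = 16206.75.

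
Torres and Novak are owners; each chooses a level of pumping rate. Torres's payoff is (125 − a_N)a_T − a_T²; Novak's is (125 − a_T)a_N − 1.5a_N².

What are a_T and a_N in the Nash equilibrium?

50, 25

Expanding Torres's payoff: 125a_T − a_Na_T − a_T².
∂π/∂a_T = 125 − a_N − 2a_T = 0, so a_T = 62.5 − 0.5a_N.
Likewise for Novak: a_N = 125/3 − (1/3)a_T.
Substituting the second reaction function into the first: a_T = 62.5 − 0.5(125/3 − (1/3)a_T), which gives (5/6)a_T = 125/3 ⇒ a_T = 50.
Then a_N = 125/3 − (1/3)·50 = 25.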